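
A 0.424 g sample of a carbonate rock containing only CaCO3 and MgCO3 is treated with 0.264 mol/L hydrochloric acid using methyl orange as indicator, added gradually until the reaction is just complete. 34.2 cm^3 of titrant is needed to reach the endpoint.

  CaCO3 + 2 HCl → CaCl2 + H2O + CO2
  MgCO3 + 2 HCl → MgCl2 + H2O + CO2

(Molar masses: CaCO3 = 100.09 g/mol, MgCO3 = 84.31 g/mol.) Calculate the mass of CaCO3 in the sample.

n(HCl) = 0.0342 × 0.264 = 9.03 × 10^-3 mol
Let x = n(CaCO3), y = n(MgCO3).
Titrant: 2x + 2y = 9.03 × 10^-3;  mass: 100.09x + 84.31y = 0.424
Solving, x = 2.75 × 10^-3 mol, y = 1.76 × 10^-3 mol
mass of CaCO3 = 2.75 × 10^-3 × 100.09 = 0.275 g

0.275 g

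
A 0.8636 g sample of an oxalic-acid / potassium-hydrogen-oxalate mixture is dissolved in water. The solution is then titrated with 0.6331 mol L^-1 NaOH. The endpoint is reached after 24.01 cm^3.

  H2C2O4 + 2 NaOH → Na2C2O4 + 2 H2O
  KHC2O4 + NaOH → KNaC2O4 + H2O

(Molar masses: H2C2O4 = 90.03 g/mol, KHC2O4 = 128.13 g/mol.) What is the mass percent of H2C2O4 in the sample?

67.99 %

n(NaOH) = 0.02401 × 0.6331 = 0.01520 mol
Let x = n(H2C2O4), y = n(KHC2O4).
Titrant: 2x + 1y = 0.01520;  mass: 90.03x + 128.13y = 0.8636
Solving, x = 6.522 × 10^-3 mol, y = 2.158 × 10^-3 mol
mass of H2C2O4 = 6.522 × 10^-3 × 90.03 = 0.5871 g
% H2C2O4 = 0.5871 / 0.8636 × 100 = 67.99 %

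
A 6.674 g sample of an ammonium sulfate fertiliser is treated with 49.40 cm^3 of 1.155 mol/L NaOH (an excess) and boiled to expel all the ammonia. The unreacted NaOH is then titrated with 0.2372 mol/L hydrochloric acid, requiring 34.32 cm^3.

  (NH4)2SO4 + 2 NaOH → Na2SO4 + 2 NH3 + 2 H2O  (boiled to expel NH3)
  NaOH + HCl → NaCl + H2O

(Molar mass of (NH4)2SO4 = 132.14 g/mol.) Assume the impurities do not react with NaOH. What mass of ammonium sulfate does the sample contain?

3.232 g

n(NaOH) added = 0.04940 × 1.155 = 0.05706 mol
n(HCl) used in back-titration = 0.03432 × 0.2372 = 8.141 × 10^-3 mol
n(NaOH) left over = 8.141 × 10^-3 mol (1:1 ratio)
n(NaOH) consumed by analyte = 0.05706 − 8.141 × 10^-3 = 0.04892 mol
From the 1:2 ratio, n((NH4)2SO4) = 1/2 × 0.04892 = 0.02446 mol
mass of (NH4)2SO4 = 0.02446 × 132.14 = 3.232 g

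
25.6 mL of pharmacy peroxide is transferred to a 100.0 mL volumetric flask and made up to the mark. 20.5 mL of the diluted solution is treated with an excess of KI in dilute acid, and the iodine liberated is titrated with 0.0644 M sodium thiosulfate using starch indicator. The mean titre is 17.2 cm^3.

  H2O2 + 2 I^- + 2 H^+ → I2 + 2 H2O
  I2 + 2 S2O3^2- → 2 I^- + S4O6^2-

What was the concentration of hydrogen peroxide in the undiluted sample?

n(S2O3^2-) = 0.0172 × 0.0644 = 1.11 × 10^-3 mol
n(I2) = n(S2O3^2-)/2 = 5.54 × 10^-4 mol
n(H2O2) in the aliquot = 5.54 × 10^-4 mol (1:1 ratio)
[H2O2]_dilute = 5.54 × 10^-4 / 0.0205 = 0.0270 mol/L
[H2O2]_original = 0.0270 × 100.0/25.6 = 0.106 mol/L

0.106 M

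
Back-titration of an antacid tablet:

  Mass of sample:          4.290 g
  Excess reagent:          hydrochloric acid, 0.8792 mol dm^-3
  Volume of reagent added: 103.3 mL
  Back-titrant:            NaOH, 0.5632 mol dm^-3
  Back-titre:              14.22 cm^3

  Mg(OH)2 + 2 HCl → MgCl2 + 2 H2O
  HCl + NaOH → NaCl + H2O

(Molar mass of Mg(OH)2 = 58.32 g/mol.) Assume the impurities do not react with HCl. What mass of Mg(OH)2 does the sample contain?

2.415 g

n(HCl) added = 0.1033 × 0.8792 = 0.09082 mol
n(NaOH) used in back-titration = 0.01422 × 0.5632 = 8.009 × 10^-3 mol
n(HCl) left over = 8.009 × 10^-3 mol (1:1 ratio)
n(HCl) consumed by analyte = 0.09082 − 8.009 × 10^-3 = 0.08281 mol
From the 1:2 ratio, n(Mg(OH)2) = 1/2 × 0.08281 = 0.04141 mol
mass of Mg(OH)2 = 0.04141 × 58.32 = 2.415 g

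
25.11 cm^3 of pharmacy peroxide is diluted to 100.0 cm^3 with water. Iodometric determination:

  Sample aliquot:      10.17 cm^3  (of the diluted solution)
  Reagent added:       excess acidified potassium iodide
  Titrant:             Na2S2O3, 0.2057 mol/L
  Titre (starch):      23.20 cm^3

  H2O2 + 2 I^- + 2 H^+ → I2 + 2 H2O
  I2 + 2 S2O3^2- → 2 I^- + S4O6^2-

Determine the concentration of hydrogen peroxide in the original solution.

n(S2O3^2-) = 0.02320 × 0.2057 = 4.772 × 10^-3 mol
n(I2) = n(S2O3^2-)/2 = 2.386 × 10^-3 mol
n(H2O2) in the aliquot = 2.386 × 10^-3 mol (1:1 ratio)
[H2O2]_dilute = 2.386 × 10^-3 / 0.01017 = 0.2346 mol/L
[H2O2]_original = 0.2346 × 100.0/25.11 = 0.9344 mol/L

0.9344 mol/L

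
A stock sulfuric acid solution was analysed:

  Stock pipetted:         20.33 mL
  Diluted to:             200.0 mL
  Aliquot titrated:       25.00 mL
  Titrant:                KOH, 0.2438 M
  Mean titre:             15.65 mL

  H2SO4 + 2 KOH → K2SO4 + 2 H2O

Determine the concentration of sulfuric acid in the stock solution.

0.7507 M

n(KOH) = 0.01565 × 0.2438 = 3.815 × 10^-3 mol
From the 1:2 ratio, n(H2SO4) in the aliquot = 1/2 × 3.815 × 10^-3 = 1.908 × 10^-3 mol
[H2SO4]_dilute = 1.908 × 10^-3 / 0.02500 = 0.07631 mol/L
Dilution factor = 200.0 / 20.33 = 9.838
[H2SO4]_stock = 0.07631 × 9.838 = 0.7507 mol/L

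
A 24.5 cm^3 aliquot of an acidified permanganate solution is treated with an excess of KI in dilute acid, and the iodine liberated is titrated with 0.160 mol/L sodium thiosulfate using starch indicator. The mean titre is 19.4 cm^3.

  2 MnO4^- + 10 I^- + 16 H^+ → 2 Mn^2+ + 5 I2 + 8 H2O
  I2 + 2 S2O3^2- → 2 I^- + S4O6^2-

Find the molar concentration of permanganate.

0.0253 mol/L

n(S2O3^2-) = 0.0194 × 0.160 = 3.10 × 10^-3 mol
n(I2) = n(S2O3^2-)/2 = 1.55 × 10^-3 mol
From the 2:5 ratio, n(MnO4^-) in the aliquot = 2/5 × 1.55 × 10^-3 = 6.21 × 10^-4 mol
[MnO4^-] = 6.21 × 10^-4 / 0.0245 = 0.0253 mol/L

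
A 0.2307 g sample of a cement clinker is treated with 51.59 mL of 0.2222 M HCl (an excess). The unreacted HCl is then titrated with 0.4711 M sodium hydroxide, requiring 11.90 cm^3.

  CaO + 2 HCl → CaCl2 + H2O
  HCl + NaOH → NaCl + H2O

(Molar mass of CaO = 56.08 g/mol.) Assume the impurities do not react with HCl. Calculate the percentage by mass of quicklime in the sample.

71.19 %

n(HCl) added = 0.05159 × 0.2222 = 0.01146 mol
n(NaOH) used in back-titration = 0.01190 × 0.4711 = 5.606 × 10^-3 mol
n(HCl) left over = 5.606 × 10^-3 mol (1:1 ratio)
n(HCl) consumed by analyte = 0.01146 − 5.606 × 10^-3 = 5.857 × 10^-3 mol
From the 1:2 ratio, n(CaO) = 1/2 × 5.857 × 10^-3 = 2.929 × 10^-3 mol
mass of CaO = 2.929 × 10^-3 × 56.08 = 0.1642 g
% CaO = 0.1642 / 0.2307 × 100 = 71.19 %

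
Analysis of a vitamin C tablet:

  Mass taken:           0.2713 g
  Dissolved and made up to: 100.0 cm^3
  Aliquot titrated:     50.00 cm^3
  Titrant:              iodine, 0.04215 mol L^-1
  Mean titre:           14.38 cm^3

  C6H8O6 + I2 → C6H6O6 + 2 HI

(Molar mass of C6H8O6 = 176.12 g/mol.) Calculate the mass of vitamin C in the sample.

n(I2) per titration = 0.01438 × 0.04215 = 6.061 × 10^-4 mol
n(C6H8O6) in each aliquot = 6.061 × 10^-4 mol (1:1 ratio)
n(C6H8O6) in the whole flask = 6.061 × 10^-4 × 100.0/50.00 = 1.212 × 10^-3 mol
mass of C6H8O6 = 1.212 × 10^-3 × 176.12 = 0.2135 g

0.2135 g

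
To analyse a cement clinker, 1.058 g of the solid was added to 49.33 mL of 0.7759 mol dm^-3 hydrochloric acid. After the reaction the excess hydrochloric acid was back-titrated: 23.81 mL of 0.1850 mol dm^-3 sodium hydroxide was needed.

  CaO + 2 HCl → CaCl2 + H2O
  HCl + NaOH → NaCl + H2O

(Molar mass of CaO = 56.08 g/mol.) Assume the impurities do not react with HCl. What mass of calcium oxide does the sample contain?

0.9497 g

n(HCl) added = 0.04933 × 0.7759 = 0.03828 mol
n(NaOH) used in back-titration = 0.02381 × 0.1850 = 4.405 × 10^-3 mol
n(HCl) left over = 4.405 × 10^-3 mol (1:1 ratio)
n(HCl) consumed by analyte = 0.03828 − 4.405 × 10^-3 = 0.03387 mol
From the 1:2 ratio, n(CaO) = 1/2 × 0.03387 = 0.01694 mol
mass of CaO = 0.01694 × 56.08 = 0.9497 g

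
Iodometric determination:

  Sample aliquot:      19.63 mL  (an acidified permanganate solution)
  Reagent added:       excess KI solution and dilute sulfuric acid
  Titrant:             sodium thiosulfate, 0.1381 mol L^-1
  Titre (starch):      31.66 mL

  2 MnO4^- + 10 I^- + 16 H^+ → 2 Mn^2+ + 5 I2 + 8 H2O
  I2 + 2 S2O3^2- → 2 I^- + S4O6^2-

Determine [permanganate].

n(S2O3^2-) = 0.03166 × 0.1381 = 4.372 × 10^-3 mol
n(I2) = n(S2O3^2-)/2 = 2.186 × 10^-3 mol
From the 2:5 ratio, n(MnO4^-) in the aliquot = 2/5 × 2.186 × 10^-3 = 8.744 × 10^-4 mol
[MnO4^-] = 8.744 × 10^-4 / 0.01963 = 0.04455 mol/L

0.04455 mol/L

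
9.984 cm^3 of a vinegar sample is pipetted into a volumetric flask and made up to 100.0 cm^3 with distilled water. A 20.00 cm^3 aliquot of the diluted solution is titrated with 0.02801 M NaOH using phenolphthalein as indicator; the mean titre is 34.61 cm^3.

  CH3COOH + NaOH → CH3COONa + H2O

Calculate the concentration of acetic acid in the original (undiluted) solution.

n(NaOH) = 0.03461 × 0.02801 = 9.694 × 10^-4 mol
n(CH3COOH) in the aliquot = 9.694 × 10^-4 mol (1:1 ratio)
[CH3COOH]_dilute = 9.694 × 10^-4 / 0.02000 = 0.04847 mol/L
Dilution factor = 100.0 / 9.984 = 10.02
[CH3COOH]_stock = 0.04847 × 10.02 = 0.4855 mol/L

0.4855 M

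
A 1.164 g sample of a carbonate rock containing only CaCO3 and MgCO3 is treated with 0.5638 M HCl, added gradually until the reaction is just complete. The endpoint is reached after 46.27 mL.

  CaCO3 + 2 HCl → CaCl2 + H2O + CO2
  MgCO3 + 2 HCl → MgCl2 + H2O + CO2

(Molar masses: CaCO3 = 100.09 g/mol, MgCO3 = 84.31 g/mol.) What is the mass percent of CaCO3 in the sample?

n(HCl) = 0.04627 × 0.5638 = 0.02609 mol
Let x = n(CaCO3), y = n(MgCO3).
Titrant: 2x + 2y = 0.02609;  mass: 100.09x + 84.31y = 1.164
Solving, x = 4.075 × 10^-3 mol, y = 8.969 × 10^-3 mol
mass of CaCO3 = 4.075 × 10^-3 × 100.09 = 0.4079 g
% CaCO3 = 0.4079 / 1.164 × 100 = 35.04 %

35.04 %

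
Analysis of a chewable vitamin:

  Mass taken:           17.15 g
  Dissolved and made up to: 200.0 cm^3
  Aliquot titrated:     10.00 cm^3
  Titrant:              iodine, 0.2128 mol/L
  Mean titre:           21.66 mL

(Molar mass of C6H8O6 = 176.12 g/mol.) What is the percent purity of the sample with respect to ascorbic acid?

94.67 %

C6H8O6 + I2 → C6H6O6 + 2 HI
n(I2) per titration = 0.02166 × 0.2128 = 4.609 × 10^-3 mol
n(C6H8O6) in each aliquot = 4.609 × 10^-3 mol (1:1 ratio)
n(C6H8O6) in the whole flask = 4.609 × 10^-3 × 200.0/10.00 = 0.09218 mol
mass of C6H8O6 = 0.09218 × 176.12 = 16.24 g
% C6H8O6 = 16.24 / 17.15 × 100 = 94.67 %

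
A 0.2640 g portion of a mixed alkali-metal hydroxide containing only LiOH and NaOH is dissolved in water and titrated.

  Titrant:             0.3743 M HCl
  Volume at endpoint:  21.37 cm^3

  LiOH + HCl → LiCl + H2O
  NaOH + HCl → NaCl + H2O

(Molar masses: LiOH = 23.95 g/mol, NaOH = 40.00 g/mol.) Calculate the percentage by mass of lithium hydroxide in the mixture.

31.63 %

n(HCl) = 0.02137 × 0.3743 = 7.999 × 10^-3 mol
Let x = n(LiOH), y = n(NaOH).
Titrant: 1x + 1y = 7.999 × 10^-3;  mass: 23.95x + 40.00y = 0.2640
Solving, x = 3.486 × 10^-3 mol, y = 4.513 × 10^-3 mol
mass of LiOH = 3.486 × 10^-3 × 23.95 = 0.08349 g
% LiOH = 0.08349 / 0.2640 × 100 = 31.63 %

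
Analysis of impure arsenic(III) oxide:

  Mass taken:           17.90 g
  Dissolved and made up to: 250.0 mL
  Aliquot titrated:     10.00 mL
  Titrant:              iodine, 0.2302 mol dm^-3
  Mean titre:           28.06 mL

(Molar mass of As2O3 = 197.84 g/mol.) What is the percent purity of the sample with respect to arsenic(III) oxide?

As2O3 + 2 I2 + 2 H2O → As2O5 + 4 HI
n(I2) per titration = 0.02806 × 0.2302 = 6.459 × 10^-3 mol
From the 1:2 ratio, n(As2O3) in each aliquot = 1/2 × 6.459 × 10^-3 = 3.230 × 10^-3 mol
n(As2O3) in the whole flask = 3.230 × 10^-3 × 250.0/10.00 = 0.08074 mol
mass of As2O3 = 0.08074 × 197.84 = 15.97 g
% As2O3 = 15.97 / 17.90 × 100 = 89.24 %

89.24 %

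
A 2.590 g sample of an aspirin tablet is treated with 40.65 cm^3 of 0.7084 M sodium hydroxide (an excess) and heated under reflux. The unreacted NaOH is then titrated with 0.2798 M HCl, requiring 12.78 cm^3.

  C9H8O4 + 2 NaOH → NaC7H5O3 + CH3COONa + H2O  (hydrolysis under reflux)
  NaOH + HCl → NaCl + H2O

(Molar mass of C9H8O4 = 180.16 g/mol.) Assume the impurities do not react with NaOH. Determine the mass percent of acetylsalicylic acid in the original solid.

87.72 %

n(NaOH) added = 0.04065 × 0.7084 = 0.02880 mol
n(HCl) used in back-titration = 0.01278 × 0.2798 = 3.576 × 10^-3 mol
n(NaOH) left over = 3.576 × 10^-3 mol (1:1 ratio)
n(NaOH) consumed by analyte = 0.02880 − 3.576 × 10^-3 = 0.02522 mol
From the 1:2 ratio, n(C9H8O4) = 1/2 × 0.02522 = 0.01261 mol
mass of C9H8O4 = 0.01261 × 180.16 = 2.272 g
% C9H8O4 = 2.272 / 2.590 × 100 = 87.72 %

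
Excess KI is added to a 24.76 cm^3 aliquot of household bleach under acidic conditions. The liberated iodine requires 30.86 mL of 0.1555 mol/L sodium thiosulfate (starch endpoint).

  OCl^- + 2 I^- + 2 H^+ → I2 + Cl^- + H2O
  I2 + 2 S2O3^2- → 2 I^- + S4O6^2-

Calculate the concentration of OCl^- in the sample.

n(S2O3^2-) = 0.03086 × 0.1555 = 4.799 × 10^-3 mol
n(I2) = n(S2O3^2-)/2 = 2.399 × 10^-3 mol
n(OCl^-) in the aliquot = 2.399 × 10^-3 mol (1:1 ratio)
[OCl^-] = 2.399 × 10^-3 / 0.02476 = 0.09690 mol/L

0.09690 mol/L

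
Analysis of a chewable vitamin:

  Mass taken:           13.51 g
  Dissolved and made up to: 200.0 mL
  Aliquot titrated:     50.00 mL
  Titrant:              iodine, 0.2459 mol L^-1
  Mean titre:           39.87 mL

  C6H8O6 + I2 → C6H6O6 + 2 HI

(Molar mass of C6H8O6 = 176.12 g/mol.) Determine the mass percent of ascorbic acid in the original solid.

n(I2) per titration = 0.03987 × 0.2459 = 9.804 × 10^-3 mol
n(C6H8O6) in each aliquot = 9.804 × 10^-3 mol (1:1 ratio)
n(C6H8O6) in the whole flask = 9.804 × 10^-3 × 200.0/50.00 = 0.03922 mol
mass of C6H8O6 = 0.03922 × 176.12 = 6.907 g
% C6H8O6 = 6.907 / 13.51 × 100 = 51.12 %

51.12 %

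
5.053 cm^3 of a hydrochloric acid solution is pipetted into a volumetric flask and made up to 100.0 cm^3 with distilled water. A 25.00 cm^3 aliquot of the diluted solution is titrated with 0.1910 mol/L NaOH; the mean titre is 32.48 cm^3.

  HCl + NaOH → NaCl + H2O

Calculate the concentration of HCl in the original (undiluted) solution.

n(NaOH) = 0.03248 × 0.1910 = 6.204 × 10^-3 mol
n(HCl) in the aliquot = 6.204 × 10^-3 mol (1:1 ratio)
[HCl]_dilute = 6.204 × 10^-3 / 0.02500 = 0.2481 mol/L
Dilution factor = 100.0 / 5.053 = 19.79
[HCl]_stock = 0.2481 × 19.79 = 4.911 mol/L

4.911 mol/L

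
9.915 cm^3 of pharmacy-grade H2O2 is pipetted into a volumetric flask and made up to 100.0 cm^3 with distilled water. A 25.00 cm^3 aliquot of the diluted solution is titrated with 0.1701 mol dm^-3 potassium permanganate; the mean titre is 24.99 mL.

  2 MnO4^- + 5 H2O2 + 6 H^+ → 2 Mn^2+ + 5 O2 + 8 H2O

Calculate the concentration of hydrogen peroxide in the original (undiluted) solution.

4.287 mol/L

n(KMnO4) = 0.02499 × 0.1701 = 4.251 × 10^-3 mol
From the 5:2 ratio, n(H2O2) in the aliquot = 5/2 × 4.251 × 10^-3 = 0.01063 mol
[H2O2]_dilute = 0.01063 / 0.02500 = 0.4251 mol/L
Dilution factor = 100.0 / 9.915 = 10.09
[H2O2]_stock = 0.4251 × 10.09 = 4.287 mol/L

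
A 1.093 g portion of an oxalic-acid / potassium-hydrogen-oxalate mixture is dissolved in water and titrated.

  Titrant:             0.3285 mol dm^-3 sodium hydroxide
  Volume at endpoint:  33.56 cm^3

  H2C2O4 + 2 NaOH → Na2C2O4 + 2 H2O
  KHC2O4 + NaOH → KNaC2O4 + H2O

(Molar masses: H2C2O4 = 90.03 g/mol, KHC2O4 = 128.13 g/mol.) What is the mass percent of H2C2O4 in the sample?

n(NaOH) = 0.03356 × 0.3285 = 0.01102 mol
Let x = n(H2C2O4), y = n(KHC2O4).
Titrant: 2x + 1y = 0.01102;  mass: 90.03x + 128.13y = 1.093
Solving, x = 1.922 × 10^-3 mol, y = 7.180 × 10^-3 mol
mass of H2C2O4 = 1.922 × 10^-3 × 90.03 = 0.1731 g
% H2C2O4 = 0.1731 / 1.093 × 100 = 15.83 %

15.83 %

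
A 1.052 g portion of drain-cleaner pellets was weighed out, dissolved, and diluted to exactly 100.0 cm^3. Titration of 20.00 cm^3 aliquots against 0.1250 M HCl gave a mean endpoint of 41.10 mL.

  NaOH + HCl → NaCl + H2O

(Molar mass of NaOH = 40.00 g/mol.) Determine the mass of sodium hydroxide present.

1.028 g

n(HCl) per titration = 0.04110 × 0.1250 = 5.138 × 10^-3 mol
n(NaOH) in each aliquot = 5.138 × 10^-3 mol (1:1 ratio)
n(NaOH) in the whole flask = 5.138 × 10^-3 × 100.0/20.00 = 0.02569 mol
mass of NaOH = 0.02569 × 40.00 = 1.028 g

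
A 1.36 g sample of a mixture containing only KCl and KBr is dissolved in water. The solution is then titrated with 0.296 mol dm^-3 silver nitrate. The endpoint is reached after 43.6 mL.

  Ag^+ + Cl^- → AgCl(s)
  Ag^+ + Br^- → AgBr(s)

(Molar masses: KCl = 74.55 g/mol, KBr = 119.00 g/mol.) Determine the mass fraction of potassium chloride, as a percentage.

21.7 %

n(AgNO3) = 0.0436 × 0.296 = 0.0129 mol
Let x = n(KCl), y = n(KBr).
Titrant: 1x + 1y = 0.0129;  mass: 74.55x + 119.00y = 1.36
Solving, x = 3.95 × 10^-3 mol, y = 8.95 × 10^-3 mol
mass of KCl = 3.95 × 10^-3 × 74.55 = 0.295 g
% KCl = 0.295 / 1.36 × 100 = 21.7 %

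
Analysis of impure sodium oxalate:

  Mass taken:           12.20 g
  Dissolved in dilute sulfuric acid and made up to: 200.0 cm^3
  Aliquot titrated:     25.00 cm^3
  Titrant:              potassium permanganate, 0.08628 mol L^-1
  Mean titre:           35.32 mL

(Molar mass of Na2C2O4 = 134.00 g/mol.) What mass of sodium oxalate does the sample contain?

2 MnO4^- + 5 C2O4^2- + 16 H^+ → 2 Mn^2+ + 10 CO2 + 8 H2O
n(KMnO4) per titration = 0.03532 × 0.08628 = 3.047 × 10^-3 mol
From the 5:2 ratio, n(Na2C2O4) in each aliquot = 5/2 × 3.047 × 10^-3 = 7.619 × 10^-3 mol
n(Na2C2O4) in the whole flask = 7.619 × 10^-3 × 200.0/25.00 = 0.06095 mol
mass of Na2C2O4 = 0.06095 × 134.00 = 8.167 g

8.167 g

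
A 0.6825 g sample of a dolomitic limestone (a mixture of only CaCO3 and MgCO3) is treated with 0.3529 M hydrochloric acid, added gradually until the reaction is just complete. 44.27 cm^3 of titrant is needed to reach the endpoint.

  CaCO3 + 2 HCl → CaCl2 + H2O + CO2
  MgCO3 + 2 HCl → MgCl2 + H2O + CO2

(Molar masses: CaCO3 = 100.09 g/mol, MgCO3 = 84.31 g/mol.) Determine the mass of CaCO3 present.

0.1517 g

n(HCl) = 0.04427 × 0.3529 = 0.01562 mol
Let x = n(CaCO3), y = n(MgCO3).
Titrant: 2x + 2y = 0.01562;  mass: 100.09x + 84.31y = 0.6825
Solving, x = 1.516 × 10^-3 mol, y = 6.296 × 10^-3 mol
mass of CaCO3 = 1.516 × 10^-3 × 100.09 = 0.1517 g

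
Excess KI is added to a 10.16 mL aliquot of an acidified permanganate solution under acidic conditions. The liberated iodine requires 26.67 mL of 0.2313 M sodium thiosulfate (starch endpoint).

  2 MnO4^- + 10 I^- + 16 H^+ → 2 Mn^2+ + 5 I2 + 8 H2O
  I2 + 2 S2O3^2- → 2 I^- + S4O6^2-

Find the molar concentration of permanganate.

n(S2O3^2-) = 0.02667 × 0.2313 = 6.169 × 10^-3 mol
n(I2) = n(S2O3^2-)/2 = 3.084 × 10^-3 mol
From the 2:5 ratio, n(MnO4^-) in the aliquot = 2/5 × 3.084 × 10^-3 = 1.234 × 10^-3 mol
[MnO4^-] = 1.234 × 10^-3 / 0.01016 = 0.1214 mol/L

0.1214 M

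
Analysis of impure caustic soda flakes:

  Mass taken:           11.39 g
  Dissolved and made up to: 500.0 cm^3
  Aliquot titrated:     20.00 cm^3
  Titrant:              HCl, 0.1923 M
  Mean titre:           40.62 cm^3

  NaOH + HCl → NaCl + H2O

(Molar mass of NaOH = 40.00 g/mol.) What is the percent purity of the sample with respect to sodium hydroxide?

n(HCl) per titration = 0.04062 × 0.1923 = 7.811 × 10^-3 mol
n(NaOH) in each aliquot = 7.811 × 10^-3 mol (1:1 ratio)
n(NaOH) in the whole flask = 7.811 × 10^-3 × 500.0/20.00 = 0.1953 mol
mass of NaOH = 0.1953 × 40.00 = 7.811 g
% NaOH = 7.811 / 11.39 × 100 = 68.58 %

68.58 %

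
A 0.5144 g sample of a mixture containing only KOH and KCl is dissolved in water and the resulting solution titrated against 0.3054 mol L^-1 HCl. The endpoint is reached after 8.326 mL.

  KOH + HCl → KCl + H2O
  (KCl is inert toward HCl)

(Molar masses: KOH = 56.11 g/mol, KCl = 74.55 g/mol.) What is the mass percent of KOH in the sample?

n(HCl) = 0.008326 × 0.3054 = 2.543 × 10^-3 mol
Let x = n(KOH), y = n(KCl).
Titrant: 1x = 2.543 × 10^-3;  mass: 56.11x + 74.55y = 0.5144
Solving, x = 2.543 × 10^-3 mol, y = 4.986 × 10^-3 mol
mass of KOH = 2.543 × 10^-3 × 56.11 = 0.1427 g
% KOH = 0.1427 / 0.5144 × 100 = 27.74 %

27.74 %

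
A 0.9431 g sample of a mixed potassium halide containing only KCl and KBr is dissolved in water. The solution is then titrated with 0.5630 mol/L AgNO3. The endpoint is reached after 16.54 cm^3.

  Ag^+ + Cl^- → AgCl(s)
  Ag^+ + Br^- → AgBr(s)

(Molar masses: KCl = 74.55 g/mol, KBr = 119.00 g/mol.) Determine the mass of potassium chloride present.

0.2768 g

n(AgNO3) = 0.01654 × 0.5630 = 9.312 × 10^-3 mol
Let x = n(KCl), y = n(KBr).
Titrant: 1x + 1y = 9.312 × 10^-3;  mass: 74.55x + 119.00y = 0.9431
Solving, x = 3.713 × 10^-3 mol, y = 5.599 × 10^-3 mol
mass of KCl = 3.713 × 10^-3 × 74.55 = 0.2768 g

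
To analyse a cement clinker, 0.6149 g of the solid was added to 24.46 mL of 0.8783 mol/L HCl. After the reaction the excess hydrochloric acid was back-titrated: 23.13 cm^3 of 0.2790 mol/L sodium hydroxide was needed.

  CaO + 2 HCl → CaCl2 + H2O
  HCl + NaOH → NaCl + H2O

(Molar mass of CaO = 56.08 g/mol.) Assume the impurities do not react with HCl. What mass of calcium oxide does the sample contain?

0.4214 g

n(HCl) added = 0.02446 × 0.8783 = 0.02148 mol
n(NaOH) used in back-titration = 0.02313 × 0.2790 = 6.453 × 10^-3 mol
n(HCl) left over = 6.453 × 10^-3 mol (1:1 ratio)
n(HCl) consumed by analyte = 0.02148 − 6.453 × 10^-3 = 0.01503 mol
From the 1:2 ratio, n(CaO) = 1/2 × 0.01503 = 7.515 × 10^-3 mol
mass of CaO = 7.515 × 10^-3 × 56.08 = 0.4214 g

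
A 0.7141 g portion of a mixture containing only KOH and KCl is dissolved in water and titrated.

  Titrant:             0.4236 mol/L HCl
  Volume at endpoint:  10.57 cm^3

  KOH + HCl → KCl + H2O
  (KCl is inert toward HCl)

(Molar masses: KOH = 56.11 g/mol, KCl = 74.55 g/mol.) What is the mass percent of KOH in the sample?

35.18 %

n(HCl) = 0.01057 × 0.4236 = 4.477 × 10^-3 mol
Let x = n(KOH), y = n(KCl).
Titrant: 1x = 4.477 × 10^-3;  mass: 56.11x + 74.55y = 0.7141
Solving, x = 4.477 × 10^-3 mol, y = 6.209 × 10^-3 mol
mass of KOH = 4.477 × 10^-3 × 56.11 = 0.2512 g
% KOH = 0.2512 / 0.7141 × 100 = 35.18 %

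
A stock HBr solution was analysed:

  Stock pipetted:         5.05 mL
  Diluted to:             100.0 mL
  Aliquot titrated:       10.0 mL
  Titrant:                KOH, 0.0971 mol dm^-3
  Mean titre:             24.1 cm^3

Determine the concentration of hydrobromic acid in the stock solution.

4.63 mol/L

HBr + KOH → KBr + H2O
n(KOH) = 0.0241 × 0.0971 = 2.34 × 10^-3 mol
n(HBr) in the aliquot = 2.34 × 10^-3 mol (1:1 ratio)
[HBr]_dilute = 2.34 × 10^-3 / 0.0100 = 0.234 mol/L
Dilution factor = 100.0 / 5.05 = 19.80
[HBr]_stock = 0.234 × 19.80 = 4.63 mol/L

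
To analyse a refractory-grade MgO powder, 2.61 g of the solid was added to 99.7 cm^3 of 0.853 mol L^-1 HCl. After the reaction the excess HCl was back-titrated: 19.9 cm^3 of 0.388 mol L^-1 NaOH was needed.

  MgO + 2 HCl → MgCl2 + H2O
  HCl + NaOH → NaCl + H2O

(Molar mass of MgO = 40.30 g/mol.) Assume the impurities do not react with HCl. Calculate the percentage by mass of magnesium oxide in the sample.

59.7 %

n(HCl) added = 0.0997 × 0.853 = 0.0850 mol
n(NaOH) used in back-titration = 0.0199 × 0.388 = 7.72 × 10^-3 mol
n(HCl) left over = 7.72 × 10^-3 mol (1:1 ratio)
n(HCl) consumed by analyte = 0.0850 − 7.72 × 10^-3 = 0.0773 mol
From the 1:2 ratio, n(MgO) = 1/2 × 0.0773 = 0.0387 mol
mass of MgO = 0.0387 × 40.30 = 1.56 g
% MgO = 1.56 / 2.61 × 100 = 59.7 %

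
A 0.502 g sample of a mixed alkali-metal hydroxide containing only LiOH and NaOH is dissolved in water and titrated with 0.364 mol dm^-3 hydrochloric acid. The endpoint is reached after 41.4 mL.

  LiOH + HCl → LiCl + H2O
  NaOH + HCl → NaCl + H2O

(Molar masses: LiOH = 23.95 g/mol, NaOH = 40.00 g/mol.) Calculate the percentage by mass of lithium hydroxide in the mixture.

n(HCl) = 0.0414 × 0.364 = 0.0151 mol
Let x = n(LiOH), y = n(NaOH).
Titrant: 1x + 1y = 0.0151;  mass: 23.95x + 40.00y = 0.502
Solving, x = 6.28 × 10^-3 mol, y = 8.79 × 10^-3 mol
mass of LiOH = 6.28 × 10^-3 × 23.95 = 0.150 g
% LiOH = 0.150 / 0.502 × 100 = 30.0 %

30.0 %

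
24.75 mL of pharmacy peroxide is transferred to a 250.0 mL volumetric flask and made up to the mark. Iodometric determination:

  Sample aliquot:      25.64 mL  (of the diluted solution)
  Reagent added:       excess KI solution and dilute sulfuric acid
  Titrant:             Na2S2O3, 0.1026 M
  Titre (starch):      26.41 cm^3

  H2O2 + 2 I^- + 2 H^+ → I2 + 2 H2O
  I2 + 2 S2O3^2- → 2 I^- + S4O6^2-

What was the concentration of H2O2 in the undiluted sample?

0.5337 M

n(S2O3^2-) = 0.02641 × 0.1026 = 2.710 × 10^-3 mol
n(I2) = n(S2O3^2-)/2 = 1.355 × 10^-3 mol
n(H2O2) in the aliquot = 1.355 × 10^-3 mol (1:1 ratio)
[H2O2]_dilute = 1.355 × 10^-3 / 0.02564 = 0.05284 mol/L
[H2O2]_original = 0.05284 × 250.0/24.75 = 0.5337 mol/L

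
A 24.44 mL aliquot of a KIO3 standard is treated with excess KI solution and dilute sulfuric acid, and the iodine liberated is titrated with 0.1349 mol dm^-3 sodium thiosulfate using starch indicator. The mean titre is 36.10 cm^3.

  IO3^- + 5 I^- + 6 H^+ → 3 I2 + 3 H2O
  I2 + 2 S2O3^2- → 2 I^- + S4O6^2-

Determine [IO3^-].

0.03321 mol/L

n(S2O3^2-) = 0.03610 × 0.1349 = 4.870 × 10^-3 mol
n(I2) = n(S2O3^2-)/2 = 2.435 × 10^-3 mol
From the 1:3 ratio, n(IO3^-) in the aliquot = 1/3 × 2.435 × 10^-3 = 8.116 × 10^-4 mol
[IO3^-] = 8.116 × 10^-4 / 0.02444 = 0.03321 mol/L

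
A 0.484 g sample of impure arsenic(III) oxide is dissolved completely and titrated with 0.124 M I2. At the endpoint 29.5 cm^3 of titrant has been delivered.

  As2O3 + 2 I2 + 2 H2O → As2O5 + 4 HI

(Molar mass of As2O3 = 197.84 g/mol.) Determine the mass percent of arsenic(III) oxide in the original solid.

74.8 %

n(I2) = 0.0295 L × 0.124 mol/L = 3.66 × 10^-3 mol
From the 1:2 ratio, n(As2O3) = 1/2 × 3.66 × 10^-3 = 1.83 × 10^-3 mol
mass of As2O3 = 1.83 × 10^-3 × 197.84 g/mol = 0.362 g
% As2O3 = 0.362 / 0.484 × 100 = 74.8 %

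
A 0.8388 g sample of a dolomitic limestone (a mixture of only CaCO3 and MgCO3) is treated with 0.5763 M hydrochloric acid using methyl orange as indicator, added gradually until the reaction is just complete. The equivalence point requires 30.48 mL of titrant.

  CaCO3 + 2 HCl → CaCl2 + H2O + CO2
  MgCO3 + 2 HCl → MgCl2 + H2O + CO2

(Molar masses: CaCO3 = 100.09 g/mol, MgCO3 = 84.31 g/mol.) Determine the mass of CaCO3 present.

0.6236 g

n(HCl) = 0.03048 × 0.5763 = 0.01757 mol
Let x = n(CaCO3), y = n(MgCO3).
Titrant: 2x + 2y = 0.01757;  mass: 100.09x + 84.31y = 0.8388
Solving, x = 6.231 × 10^-3 mol, y = 2.552 × 10^-3 mol
mass of CaCO3 = 6.231 × 10^-3 × 100.09 = 0.6236 g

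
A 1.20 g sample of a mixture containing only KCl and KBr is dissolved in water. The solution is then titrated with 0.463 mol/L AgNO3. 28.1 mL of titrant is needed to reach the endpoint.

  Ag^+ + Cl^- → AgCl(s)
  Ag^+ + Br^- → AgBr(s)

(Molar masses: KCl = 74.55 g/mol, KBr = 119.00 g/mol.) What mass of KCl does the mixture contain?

0.584 g

n(AgNO3) = 0.0281 × 0.463 = 0.0130 mol
Let x = n(KCl), y = n(KBr).
Titrant: 1x + 1y = 0.0130;  mass: 74.55x + 119.00y = 1.20
Solving, x = 7.83 × 10^-3 mol, y = 5.18 × 10^-3 mol
mass of KCl = 7.83 × 10^-3 × 74.55 = 0.584 g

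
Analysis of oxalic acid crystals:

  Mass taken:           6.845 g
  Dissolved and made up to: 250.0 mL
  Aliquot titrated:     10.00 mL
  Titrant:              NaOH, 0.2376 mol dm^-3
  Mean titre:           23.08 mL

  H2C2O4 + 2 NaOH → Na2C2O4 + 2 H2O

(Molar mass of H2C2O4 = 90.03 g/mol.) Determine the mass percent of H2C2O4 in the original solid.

n(NaOH) per titration = 0.02308 × 0.2376 = 5.484 × 10^-3 mol
From the 1:2 ratio, n(H2C2O4) in each aliquot = 1/2 × 5.484 × 10^-3 = 2.742 × 10^-3 mol
n(H2C2O4) in the whole flask = 2.742 × 10^-3 × 250.0/10.00 = 0.06855 mol
mass of H2C2O4 = 0.06855 × 90.03 = 6.171 g
% H2C2O4 = 6.171 / 6.845 × 100 = 90.16 %

90.16 %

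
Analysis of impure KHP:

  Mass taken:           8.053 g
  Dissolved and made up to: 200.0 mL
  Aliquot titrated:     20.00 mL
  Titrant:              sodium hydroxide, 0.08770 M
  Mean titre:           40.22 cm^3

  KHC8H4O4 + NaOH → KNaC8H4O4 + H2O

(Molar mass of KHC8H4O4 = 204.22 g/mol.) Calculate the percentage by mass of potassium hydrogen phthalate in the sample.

n(NaOH) per titration = 0.04022 × 0.08770 = 3.527 × 10^-3 mol
n(KHC8H4O4) in each aliquot = 3.527 × 10^-3 mol (1:1 ratio)
n(KHC8H4O4) in the whole flask = 3.527 × 10^-3 × 200.0/20.00 = 0.03527 mol
mass of KHC8H4O4 = 0.03527 × 204.22 = 7.203 g
% KHC8H4O4 = 7.203 / 8.053 × 100 = 89.45 %

89.45 %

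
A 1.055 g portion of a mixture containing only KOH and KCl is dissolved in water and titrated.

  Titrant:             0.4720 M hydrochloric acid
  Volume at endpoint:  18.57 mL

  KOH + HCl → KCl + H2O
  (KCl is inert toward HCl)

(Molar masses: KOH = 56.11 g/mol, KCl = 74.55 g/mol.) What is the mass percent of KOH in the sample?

n(HCl) = 0.01857 × 0.4720 = 8.765 × 10^-3 mol
Let x = n(KOH), y = n(KCl).
Titrant: 1x = 8.765 × 10^-3;  mass: 56.11x + 74.55y = 1.055
Solving, x = 8.765 × 10^-3 mol, y = 7.555 × 10^-3 mol
mass of KOH = 8.765 × 10^-3 × 56.11 = 0.4918 g
% KOH = 0.4918 / 1.055 × 100 = 46.62 %

46.62 %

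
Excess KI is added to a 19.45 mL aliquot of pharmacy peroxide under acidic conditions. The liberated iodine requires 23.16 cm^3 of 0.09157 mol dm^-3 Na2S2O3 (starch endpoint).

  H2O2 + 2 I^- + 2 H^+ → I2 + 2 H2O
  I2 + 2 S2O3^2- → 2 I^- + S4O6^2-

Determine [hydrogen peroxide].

0.05452 mol/L

n(S2O3^2-) = 0.02316 × 0.09157 = 2.121 × 10^-3 mol
n(I2) = n(S2O3^2-)/2 = 1.060 × 10^-3 mol
n(H2O2) in the aliquot = 1.060 × 10^-3 mol (1:1 ratio)
[H2O2] = 1.060 × 10^-3 / 0.01945 = 0.05452 mol/L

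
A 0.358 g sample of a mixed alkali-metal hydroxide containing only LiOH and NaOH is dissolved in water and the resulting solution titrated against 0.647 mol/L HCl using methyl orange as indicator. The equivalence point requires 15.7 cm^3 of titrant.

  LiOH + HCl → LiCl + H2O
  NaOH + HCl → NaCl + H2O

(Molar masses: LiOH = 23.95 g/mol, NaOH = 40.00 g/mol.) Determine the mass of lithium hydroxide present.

0.0721 g

n(HCl) = 0.0157 × 0.647 = 0.0102 mol
Let x = n(LiOH), y = n(NaOH).
Titrant: 1x + 1y = 0.0102;  mass: 23.95x + 40.00y = 0.358
Solving, x = 3.01 × 10^-3 mol, y = 7.15 × 10^-3 mol
mass of LiOH = 3.01 × 10^-3 × 23.95 = 0.0721 g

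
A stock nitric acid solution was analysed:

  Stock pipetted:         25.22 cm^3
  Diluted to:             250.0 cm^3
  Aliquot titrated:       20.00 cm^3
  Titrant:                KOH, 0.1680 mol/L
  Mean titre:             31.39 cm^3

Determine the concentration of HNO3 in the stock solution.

HNO3 + KOH → KNO3 + H2O
n(KOH) = 0.03139 × 0.1680 = 5.274 × 10^-3 mol
n(HNO3) in the aliquot = 5.274 × 10^-3 mol (1:1 ratio)
[HNO3]_dilute = 5.274 × 10^-3 / 0.02000 = 0.2637 mol/L
Dilution factor = 250.0 / 25.22 = 9.913
[HNO3]_stock = 0.2637 × 9.913 = 2.614 mol/L

2.614 mol/L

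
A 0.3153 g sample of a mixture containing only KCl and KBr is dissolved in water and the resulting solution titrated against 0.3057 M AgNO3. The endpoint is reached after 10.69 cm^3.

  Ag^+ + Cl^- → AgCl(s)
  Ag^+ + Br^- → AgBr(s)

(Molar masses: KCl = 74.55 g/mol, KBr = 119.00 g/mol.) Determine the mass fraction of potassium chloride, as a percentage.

39.14 %

n(AgNO3) = 0.01069 × 0.3057 = 3.268 × 10^-3 mol
Let x = n(KCl), y = n(KBr).
Titrant: 1x + 1y = 3.268 × 10^-3;  mass: 74.55x + 119.00y = 0.3153
Solving, x = 1.655 × 10^-3 mol, y = 1.612 × 10^-3 mol
mass of KCl = 1.655 × 10^-3 × 74.55 = 0.1234 g
% KCl = 0.1234 / 0.3153 × 100 = 39.14 %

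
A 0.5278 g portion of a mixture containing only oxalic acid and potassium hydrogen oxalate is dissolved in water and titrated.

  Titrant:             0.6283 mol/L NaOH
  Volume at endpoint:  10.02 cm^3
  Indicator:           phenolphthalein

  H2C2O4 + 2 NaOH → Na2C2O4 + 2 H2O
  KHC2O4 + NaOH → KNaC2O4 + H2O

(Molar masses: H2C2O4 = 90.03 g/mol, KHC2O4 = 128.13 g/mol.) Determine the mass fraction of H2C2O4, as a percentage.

28.61 %

n(NaOH) = 0.01002 × 0.6283 = 6.296 × 10^-3 mol
Let x = n(H2C2O4), y = n(KHC2O4).
Titrant: 2x + 1y = 6.296 × 10^-3;  mass: 90.03x + 128.13y = 0.5278
Solving, x = 1.678 × 10^-3 mol, y = 2.941 × 10^-3 mol
mass of H2C2O4 = 1.678 × 10^-3 × 90.03 = 0.1510 g
% H2C2O4 = 0.1510 / 0.5278 × 100 = 28.61 %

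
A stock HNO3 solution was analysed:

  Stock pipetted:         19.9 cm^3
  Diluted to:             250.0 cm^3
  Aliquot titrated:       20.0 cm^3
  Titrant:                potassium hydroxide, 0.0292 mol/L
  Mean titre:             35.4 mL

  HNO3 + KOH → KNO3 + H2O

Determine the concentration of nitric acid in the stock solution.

n(KOH) = 0.0354 × 0.0292 = 1.03 × 10^-3 mol
n(HNO3) in the aliquot = 1.03 × 10^-3 mol (1:1 ratio)
[HNO3]_dilute = 1.03 × 10^-3 / 0.0200 = 0.0517 mol/L
Dilution factor = 250.0 / 19.9 = 12.56
[HNO3]_stock = 0.0517 × 12.56 = 0.649 mol/L

0.649 mol/L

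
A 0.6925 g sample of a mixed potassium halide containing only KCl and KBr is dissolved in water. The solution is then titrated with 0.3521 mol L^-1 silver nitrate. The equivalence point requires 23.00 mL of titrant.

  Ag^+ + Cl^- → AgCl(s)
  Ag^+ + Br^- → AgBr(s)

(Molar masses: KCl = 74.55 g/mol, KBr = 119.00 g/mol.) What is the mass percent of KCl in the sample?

65.68 %

n(AgNO3) = 0.02300 × 0.3521 = 8.098 × 10^-3 mol
Let x = n(KCl), y = n(KBr).
Titrant: 1x + 1y = 8.098 × 10^-3;  mass: 74.55x + 119.00y = 0.6925
Solving, x = 6.101 × 10^-3 mol, y = 1.997 × 10^-3 mol
mass of KCl = 6.101 × 10^-3 × 74.55 = 0.4548 g
% KCl = 0.4548 / 0.6925 × 100 = 65.68 %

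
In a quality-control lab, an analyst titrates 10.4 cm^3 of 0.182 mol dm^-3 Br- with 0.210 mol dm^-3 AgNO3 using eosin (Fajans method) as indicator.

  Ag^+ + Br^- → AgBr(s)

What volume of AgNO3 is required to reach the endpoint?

n(Br-) = 0.0104 L × 0.182 mol/L = 1.89 × 10^-3 mol
n(AgNO3) = 1.89 × 10^-3 mol (1:1 stoichiometry)
V(AgNO3) = 1.89 × 10^-3 mol / 0.210 mol/L = 0.00901 L = 9.01 mL

9.01 mL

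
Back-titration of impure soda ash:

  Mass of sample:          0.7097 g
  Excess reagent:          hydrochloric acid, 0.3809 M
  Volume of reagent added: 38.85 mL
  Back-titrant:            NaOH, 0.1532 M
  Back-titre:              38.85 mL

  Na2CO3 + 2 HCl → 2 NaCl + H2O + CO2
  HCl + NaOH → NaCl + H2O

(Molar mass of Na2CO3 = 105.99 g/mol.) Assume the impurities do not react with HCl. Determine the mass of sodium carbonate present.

n(HCl) added = 0.03885 × 0.3809 = 0.01480 mol
n(NaOH) used in back-titration = 0.03885 × 0.1532 = 5.952 × 10^-3 mol
n(HCl) left over = 5.952 × 10^-3 mol (1:1 ratio)
n(HCl) consumed by analyte = 0.01480 − 5.952 × 10^-3 = 8.846 × 10^-3 mol
From the 1:2 ratio, n(Na2CO3) = 1/2 × 8.846 × 10^-3 = 4.423 × 10^-3 mol
mass of Na2CO3 = 4.423 × 10^-3 × 105.99 = 0.4688 g

0.4688 g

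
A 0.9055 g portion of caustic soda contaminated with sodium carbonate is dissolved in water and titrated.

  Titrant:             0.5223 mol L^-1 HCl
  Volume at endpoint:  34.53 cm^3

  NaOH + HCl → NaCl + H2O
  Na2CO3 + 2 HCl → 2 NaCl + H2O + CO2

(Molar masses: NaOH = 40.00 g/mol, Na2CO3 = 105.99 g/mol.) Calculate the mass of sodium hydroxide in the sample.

n(HCl) = 0.03453 × 0.5223 = 0.01804 mol
Let x = n(NaOH), y = n(Na2CO3).
Titrant: 1x + 2y = 0.01804;  mass: 40.00x + 105.99y = 0.9055
Solving, x = 3.868 × 10^-3 mol, y = 7.083 × 10^-3 mol
mass of NaOH = 3.868 × 10^-3 × 40.00 = 0.1547 g

0.1547 g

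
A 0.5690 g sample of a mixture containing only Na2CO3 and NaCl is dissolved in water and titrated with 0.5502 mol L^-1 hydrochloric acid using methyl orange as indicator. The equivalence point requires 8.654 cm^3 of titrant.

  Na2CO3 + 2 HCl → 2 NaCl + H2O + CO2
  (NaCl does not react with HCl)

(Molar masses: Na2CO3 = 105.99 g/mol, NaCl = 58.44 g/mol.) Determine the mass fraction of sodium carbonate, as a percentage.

n(HCl) = 0.008654 × 0.5502 = 4.761 × 10^-3 mol
Let x = n(Na2CO3), y = n(NaCl).
Titrant: 2x = 4.761 × 10^-3;  mass: 105.99x + 58.44y = 0.5690
Solving, x = 2.381 × 10^-3 mol, y = 5.419 × 10^-3 mol
mass of Na2CO3 = 2.381 × 10^-3 × 105.99 = 0.2523 g
% Na2CO3 = 0.2523 / 0.5690 × 100 = 44.35 %

44.35 %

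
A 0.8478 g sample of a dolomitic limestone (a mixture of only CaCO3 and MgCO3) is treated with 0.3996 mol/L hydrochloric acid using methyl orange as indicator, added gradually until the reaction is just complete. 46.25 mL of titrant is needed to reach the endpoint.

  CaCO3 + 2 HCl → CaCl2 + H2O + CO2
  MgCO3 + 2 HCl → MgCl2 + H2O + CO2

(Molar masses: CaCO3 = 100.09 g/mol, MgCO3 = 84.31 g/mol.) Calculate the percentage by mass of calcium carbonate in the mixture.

n(HCl) = 0.04625 × 0.3996 = 0.01848 mol
Let x = n(CaCO3), y = n(MgCO3).
Titrant: 2x + 2y = 0.01848;  mass: 100.09x + 84.31y = 0.8478
Solving, x = 4.354 × 10^-3 mol, y = 4.886 × 10^-3 mol
mass of CaCO3 = 4.354 × 10^-3 × 100.09 = 0.4358 g
% CaCO3 = 0.4358 / 0.8478 × 100 = 51.41 %

51.41 %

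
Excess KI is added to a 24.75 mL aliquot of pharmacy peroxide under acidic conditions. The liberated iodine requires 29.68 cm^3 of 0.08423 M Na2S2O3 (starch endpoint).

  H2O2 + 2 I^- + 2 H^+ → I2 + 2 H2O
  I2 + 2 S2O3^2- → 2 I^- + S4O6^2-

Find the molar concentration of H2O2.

n(S2O3^2-) = 0.02968 × 0.08423 = 2.500 × 10^-3 mol
n(I2) = n(S2O3^2-)/2 = 1.250 × 10^-3 mol
n(H2O2) in the aliquot = 1.250 × 10^-3 mol (1:1 ratio)
[H2O2] = 1.250 × 10^-3 / 0.02475 = 0.05050 mol/L

0.05050 M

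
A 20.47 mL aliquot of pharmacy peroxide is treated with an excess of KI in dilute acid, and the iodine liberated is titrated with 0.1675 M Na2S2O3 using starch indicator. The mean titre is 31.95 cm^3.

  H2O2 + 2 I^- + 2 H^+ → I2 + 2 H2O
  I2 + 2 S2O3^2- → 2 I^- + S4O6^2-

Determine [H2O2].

n(S2O3^2-) = 0.03195 × 0.1675 = 5.352 × 10^-3 mol
n(I2) = n(S2O3^2-)/2 = 2.676 × 10^-3 mol
n(H2O2) in the aliquot = 2.676 × 10^-3 mol (1:1 ratio)
[H2O2] = 2.676 × 10^-3 / 0.02047 = 0.1307 mol/L

0.1307 M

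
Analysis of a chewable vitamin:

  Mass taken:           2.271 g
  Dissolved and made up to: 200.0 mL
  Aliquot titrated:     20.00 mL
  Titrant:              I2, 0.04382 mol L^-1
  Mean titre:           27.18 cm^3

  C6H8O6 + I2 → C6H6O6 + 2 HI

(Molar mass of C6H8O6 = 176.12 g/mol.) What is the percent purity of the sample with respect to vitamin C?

92.37 %

n(I2) per titration = 0.02718 × 0.04382 = 1.191 × 10^-3 mol
n(C6H8O6) in each aliquot = 1.191 × 10^-3 mol (1:1 ratio)
n(C6H8O6) in the whole flask = 1.191 × 10^-3 × 200.0/20.00 = 0.01191 mol
mass of C6H8O6 = 0.01191 × 176.12 = 2.098 g
% C6H8O6 = 2.098 / 2.271 × 100 = 92.37 %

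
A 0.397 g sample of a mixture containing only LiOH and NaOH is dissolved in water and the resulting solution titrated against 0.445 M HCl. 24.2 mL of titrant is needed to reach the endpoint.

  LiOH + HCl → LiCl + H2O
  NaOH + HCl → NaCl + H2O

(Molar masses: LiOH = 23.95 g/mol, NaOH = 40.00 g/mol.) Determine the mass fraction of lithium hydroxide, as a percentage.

12.7 %

n(HCl) = 0.0242 × 0.445 = 0.0108 mol
Let x = n(LiOH), y = n(NaOH).
Titrant: 1x + 1y = 0.0108;  mass: 23.95x + 40.00y = 0.397
Solving, x = 2.10 × 10^-3 mol, y = 8.67 × 10^-3 mol
mass of LiOH = 2.10 × 10^-3 × 23.95 = 0.0504 g
% LiOH = 0.0504 / 0.397 × 100 = 12.7 %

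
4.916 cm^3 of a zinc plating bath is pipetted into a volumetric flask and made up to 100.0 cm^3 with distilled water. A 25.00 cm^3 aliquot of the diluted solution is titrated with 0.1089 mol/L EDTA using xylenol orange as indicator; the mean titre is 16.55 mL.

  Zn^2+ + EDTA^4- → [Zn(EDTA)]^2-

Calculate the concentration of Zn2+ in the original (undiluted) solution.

1.466 mol/L

n(EDTA) = 0.01655 × 0.1089 = 1.802 × 10^-3 mol
n(Zn2+) in the aliquot = 1.802 × 10^-3 mol (1:1 ratio)
[Zn2+]_dilute = 1.802 × 10^-3 / 0.02500 = 0.07209 mol/L
Dilution factor = 100.0 / 4.916 = 20.34
[Zn2+]_stock = 0.07209 × 20.34 = 1.466 mol/L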